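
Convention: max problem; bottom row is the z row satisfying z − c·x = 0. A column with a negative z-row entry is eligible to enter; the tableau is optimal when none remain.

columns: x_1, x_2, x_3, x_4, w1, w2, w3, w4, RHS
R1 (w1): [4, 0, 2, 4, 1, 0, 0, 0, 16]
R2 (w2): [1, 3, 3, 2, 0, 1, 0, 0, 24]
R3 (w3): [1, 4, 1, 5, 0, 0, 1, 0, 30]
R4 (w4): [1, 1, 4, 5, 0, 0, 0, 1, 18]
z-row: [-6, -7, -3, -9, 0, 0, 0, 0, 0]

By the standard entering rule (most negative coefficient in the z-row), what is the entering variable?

x_4

Negative z-row entries: x_1: -6, x_2: -7, x_3: -3, x_4: -9.
The most negative is -9 in column x_4, so x_4 enters.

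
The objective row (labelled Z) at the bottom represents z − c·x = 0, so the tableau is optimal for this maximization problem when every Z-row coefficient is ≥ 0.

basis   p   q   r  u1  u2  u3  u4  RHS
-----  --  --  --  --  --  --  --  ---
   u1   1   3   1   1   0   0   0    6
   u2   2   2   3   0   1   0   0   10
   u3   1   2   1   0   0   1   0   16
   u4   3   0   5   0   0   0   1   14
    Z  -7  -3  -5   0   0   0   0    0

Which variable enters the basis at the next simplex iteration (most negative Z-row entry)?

p

Negative Z-row entries: p: -7, q: -3, r: -5.
The most negative is -7 in column p, so p enters.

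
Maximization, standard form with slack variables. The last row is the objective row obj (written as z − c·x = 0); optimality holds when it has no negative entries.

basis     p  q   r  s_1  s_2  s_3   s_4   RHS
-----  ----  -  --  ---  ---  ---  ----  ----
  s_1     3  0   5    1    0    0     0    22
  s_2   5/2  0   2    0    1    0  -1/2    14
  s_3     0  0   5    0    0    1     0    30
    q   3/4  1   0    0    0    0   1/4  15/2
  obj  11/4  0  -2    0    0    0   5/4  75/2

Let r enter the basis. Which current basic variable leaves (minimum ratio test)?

Column r entries and ratios — s_1: 22/5 = 22/5; s_2: 14/2 = 7; s_3: 30/5 = 6; q: 0 ≤ 0, skip.
Smallest ratio is 22/5 in the row of s_1, so s_1 leaves.

s_1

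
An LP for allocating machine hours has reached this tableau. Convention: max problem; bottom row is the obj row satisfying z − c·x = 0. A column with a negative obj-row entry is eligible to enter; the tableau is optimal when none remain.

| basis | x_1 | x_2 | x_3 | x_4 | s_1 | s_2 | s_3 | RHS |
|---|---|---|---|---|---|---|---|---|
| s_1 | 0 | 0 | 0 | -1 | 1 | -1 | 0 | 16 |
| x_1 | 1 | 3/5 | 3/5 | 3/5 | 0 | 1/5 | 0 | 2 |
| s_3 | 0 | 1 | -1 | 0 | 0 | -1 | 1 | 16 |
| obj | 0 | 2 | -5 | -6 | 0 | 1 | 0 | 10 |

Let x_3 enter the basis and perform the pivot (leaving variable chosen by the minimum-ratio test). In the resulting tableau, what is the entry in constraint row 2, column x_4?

1

Ratio test on column x_3 — row 1: entry 0 ≤ 0; row 2: 2/(3/5) = 10/3; row 3: entry -1 ≤ 0. Minimum is 10/3 at row 2 (x_1 leaves); pivot element 3/5.
Divide row 2 by 3/5; eliminate column x_3 from the other rows.
In the new row 2, the x_4 entry is the old entry divided by the pivot: (3/5)/(3/5) = 1.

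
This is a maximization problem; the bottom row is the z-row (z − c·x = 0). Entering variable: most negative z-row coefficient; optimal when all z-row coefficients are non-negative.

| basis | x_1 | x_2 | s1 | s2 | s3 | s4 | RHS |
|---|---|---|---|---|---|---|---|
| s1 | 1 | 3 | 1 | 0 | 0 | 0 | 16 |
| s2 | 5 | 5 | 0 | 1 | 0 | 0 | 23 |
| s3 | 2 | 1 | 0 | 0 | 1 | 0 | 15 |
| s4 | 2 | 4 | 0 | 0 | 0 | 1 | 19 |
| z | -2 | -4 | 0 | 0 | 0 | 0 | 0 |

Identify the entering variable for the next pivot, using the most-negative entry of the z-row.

Negative z-row entries: x_1: -2, x_2: -4.
The most negative is -4 in column x_2, so x_2 enters.

x_2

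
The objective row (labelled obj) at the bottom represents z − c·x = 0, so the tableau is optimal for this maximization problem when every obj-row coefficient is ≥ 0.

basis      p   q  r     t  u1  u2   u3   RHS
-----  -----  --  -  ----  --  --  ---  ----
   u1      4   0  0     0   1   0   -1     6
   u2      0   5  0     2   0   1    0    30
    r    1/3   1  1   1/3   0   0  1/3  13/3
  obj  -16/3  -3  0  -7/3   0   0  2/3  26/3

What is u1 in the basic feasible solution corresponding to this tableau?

u1 is basic (row 1); its value is the RHS of that row, 6.

6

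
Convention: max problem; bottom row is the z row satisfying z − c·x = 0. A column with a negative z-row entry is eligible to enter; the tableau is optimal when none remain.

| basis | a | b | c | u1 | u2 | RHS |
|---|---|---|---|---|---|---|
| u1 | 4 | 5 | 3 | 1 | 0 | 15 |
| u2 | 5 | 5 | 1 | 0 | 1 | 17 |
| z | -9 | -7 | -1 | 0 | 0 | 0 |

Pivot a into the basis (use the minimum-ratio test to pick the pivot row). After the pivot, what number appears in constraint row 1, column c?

11/5

Ratio test on column a — row 1: 15/4 = 15/4; row 2: 17/5 = 17/5. Minimum is 17/5 at row 2 (u2 leaves); pivot element 5.
Divide row 2 by 5; eliminate column a from the other rows.
Row 1 update in column c: 3 − 4·(1/5) = 11/5.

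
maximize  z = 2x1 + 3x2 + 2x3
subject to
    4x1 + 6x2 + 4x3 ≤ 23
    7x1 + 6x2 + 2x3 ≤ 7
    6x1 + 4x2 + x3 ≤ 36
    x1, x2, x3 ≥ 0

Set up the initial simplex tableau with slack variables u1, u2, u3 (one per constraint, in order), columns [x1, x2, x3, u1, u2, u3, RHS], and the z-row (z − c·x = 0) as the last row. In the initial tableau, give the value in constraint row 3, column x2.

Constraint 3 has coefficient 4 on x2.

4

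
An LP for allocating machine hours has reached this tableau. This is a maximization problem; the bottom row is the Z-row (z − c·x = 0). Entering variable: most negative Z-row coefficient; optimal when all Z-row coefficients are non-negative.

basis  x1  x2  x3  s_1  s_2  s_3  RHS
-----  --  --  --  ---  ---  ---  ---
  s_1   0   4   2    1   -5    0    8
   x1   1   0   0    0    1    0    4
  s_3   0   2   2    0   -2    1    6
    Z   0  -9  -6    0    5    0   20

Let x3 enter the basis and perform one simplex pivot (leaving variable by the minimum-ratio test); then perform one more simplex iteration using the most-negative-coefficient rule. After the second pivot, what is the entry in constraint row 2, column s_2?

1

Ratio test on column x3 — row 1: 8/2 = 4; row 2: entry 0 ≤ 0; row 3: 6/2 = 3. Minimum is 3 at row 3 (s_3 leaves); pivot element 2.
Divide row 3 by 2; eliminate column x3 from the other rows.
Second iteration: most negative Z-row entry is -3 in column x2, so x2 enters.
Ratio test on column x2 — row 1: 2/2 = 1; row 2: entry 0 ≤ 0; row 3: 3/1 = 3. Minimum is 1 at row 1 (s_1 leaves); pivot element 2.
Divide row 1 by 2; eliminate column x2 from the other rows.
After both pivots, the entry at constraint row 2, column s_2 is 1.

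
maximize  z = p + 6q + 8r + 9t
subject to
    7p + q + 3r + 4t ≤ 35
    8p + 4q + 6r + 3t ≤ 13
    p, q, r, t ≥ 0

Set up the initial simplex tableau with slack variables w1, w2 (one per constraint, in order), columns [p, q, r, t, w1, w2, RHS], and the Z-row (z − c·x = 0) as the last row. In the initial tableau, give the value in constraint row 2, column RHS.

The RHS of constraint 2 is b_2 = 13.

13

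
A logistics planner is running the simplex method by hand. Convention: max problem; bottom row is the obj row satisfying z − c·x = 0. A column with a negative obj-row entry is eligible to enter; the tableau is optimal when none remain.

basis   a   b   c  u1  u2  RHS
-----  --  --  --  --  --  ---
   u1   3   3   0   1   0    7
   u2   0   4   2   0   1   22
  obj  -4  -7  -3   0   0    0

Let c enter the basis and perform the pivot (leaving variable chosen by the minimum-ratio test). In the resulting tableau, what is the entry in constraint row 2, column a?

Ratio test on column c — row 1: entry 0 ≤ 0; row 2: 22/2 = 11. Minimum is 11 at row 2 (u2 leaves); pivot element 2.
Divide row 2 by 2; eliminate column c from the other rows.
In the new row 2, the a entry is the old entry divided by the pivot: 0/2 = 0.

0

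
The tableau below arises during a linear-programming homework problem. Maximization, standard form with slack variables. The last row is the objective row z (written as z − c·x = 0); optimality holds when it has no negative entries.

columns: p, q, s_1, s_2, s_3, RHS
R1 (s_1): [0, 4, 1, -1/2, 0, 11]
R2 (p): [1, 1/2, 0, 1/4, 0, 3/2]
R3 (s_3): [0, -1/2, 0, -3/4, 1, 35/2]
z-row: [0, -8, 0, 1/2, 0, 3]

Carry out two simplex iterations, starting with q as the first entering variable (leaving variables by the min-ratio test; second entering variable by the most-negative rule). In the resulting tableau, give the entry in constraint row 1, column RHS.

14/5

Ratio test on column q — row 1: 11/4 = 11/4; row 2: (3/2)/(1/2) = 3; row 3: entry -1/2 ≤ 0. Minimum is 11/4 at row 1 (s_1 leaves); pivot element 4.
Divide row 1 by 4; eliminate column q from the other rows.
Second iteration: most negative z-row entry is -1/2 in column s_2, so s_2 enters.
Ratio test on column s_2 — row 1: entry -1/8 ≤ 0; row 2: (1/8)/(5/16) = 2/5; row 3: entry -13/16 ≤ 0. Minimum is 2/5 at row 2 (p leaves); pivot element 5/16.
Divide row 2 by 5/16; eliminate column s_2 from the other rows.
After both pivots, the entry at constraint row 1, column RHS is 14/5.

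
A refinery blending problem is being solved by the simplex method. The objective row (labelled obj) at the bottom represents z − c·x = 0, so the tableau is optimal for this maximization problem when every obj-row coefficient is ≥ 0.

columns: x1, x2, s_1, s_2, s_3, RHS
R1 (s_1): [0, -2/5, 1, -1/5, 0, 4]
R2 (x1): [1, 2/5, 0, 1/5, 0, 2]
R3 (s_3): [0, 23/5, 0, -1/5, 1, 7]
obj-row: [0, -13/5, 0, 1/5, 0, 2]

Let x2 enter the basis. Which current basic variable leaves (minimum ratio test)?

Column x2 entries and ratios — s_1: -2/5 ≤ 0, skip; x1: 2/(2/5) = 5; s_3: 7/(23/5) = 35/23.
Smallest ratio is 35/23 in the row of s_3, so s_3 leaves.

s_3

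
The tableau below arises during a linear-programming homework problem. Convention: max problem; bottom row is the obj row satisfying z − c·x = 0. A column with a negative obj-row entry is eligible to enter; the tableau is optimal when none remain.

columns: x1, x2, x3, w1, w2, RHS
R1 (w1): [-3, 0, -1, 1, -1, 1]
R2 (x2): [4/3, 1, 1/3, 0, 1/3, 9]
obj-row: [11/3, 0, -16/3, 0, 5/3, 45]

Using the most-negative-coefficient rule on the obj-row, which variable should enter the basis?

Negative obj-row entries: x3: -16/3.
The most negative is -16/3 in column x3, so x3 enters.

x3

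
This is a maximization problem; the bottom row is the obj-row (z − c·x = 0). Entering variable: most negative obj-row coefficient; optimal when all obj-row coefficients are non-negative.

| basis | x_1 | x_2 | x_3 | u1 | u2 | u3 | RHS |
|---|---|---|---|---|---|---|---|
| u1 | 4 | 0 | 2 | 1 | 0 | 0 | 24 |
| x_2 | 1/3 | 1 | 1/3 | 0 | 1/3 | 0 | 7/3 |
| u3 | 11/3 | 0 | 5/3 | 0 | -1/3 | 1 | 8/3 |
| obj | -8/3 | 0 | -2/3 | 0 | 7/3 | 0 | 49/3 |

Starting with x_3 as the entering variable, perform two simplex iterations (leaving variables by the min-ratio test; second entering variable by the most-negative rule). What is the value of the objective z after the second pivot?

Ratio test on column x_3 — row 1: 24/2 = 12; row 2: (7/3)/(1/3) = 7; row 3: (8/3)/(5/3) = 8/5. Minimum is 8/5 at row 3 (u3 leaves); pivot element 5/3.
Pivot on row 3; the obj-row RHS becomes 49/3 − (-2/3)·(8/5) = 87/5.
Next entering variable (most negative obj-row entry -6/5): x_1.
Ratio test on column x_1 — row 1: entry -2/5 ≤ 0; row 2: entry -2/5 ≤ 0; row 3: (8/5)/(11/5) = 8/11. Minimum is 8/11 at row 3 (x_3 leaves); pivot element 11/5.
After the second pivot the obj-row RHS is 87/5 − (-6/5)·(8/11) = 201/11.

201/11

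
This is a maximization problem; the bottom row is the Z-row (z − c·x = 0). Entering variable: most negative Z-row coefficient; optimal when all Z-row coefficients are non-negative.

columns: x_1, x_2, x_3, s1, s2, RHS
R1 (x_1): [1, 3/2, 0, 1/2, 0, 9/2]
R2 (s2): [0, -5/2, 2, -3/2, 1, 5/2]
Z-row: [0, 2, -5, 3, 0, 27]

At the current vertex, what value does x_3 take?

x_3 is not in the basis, so in the current basic feasible solution x_3 = 0.

0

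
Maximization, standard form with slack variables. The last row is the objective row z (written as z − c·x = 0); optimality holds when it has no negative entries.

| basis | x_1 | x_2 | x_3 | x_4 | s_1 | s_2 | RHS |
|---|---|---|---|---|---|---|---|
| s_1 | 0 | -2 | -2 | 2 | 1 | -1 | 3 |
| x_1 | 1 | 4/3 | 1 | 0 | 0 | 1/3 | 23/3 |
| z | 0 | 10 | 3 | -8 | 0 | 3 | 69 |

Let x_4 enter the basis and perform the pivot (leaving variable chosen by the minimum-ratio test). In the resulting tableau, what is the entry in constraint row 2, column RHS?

23/3

Ratio test on column x_4 — row 1: 3/2 = 3/2; row 2: entry 0 ≤ 0. Minimum is 3/2 at row 1 (s_1 leaves); pivot element 2.
Divide row 1 by 2; eliminate column x_4 from the other rows.
Row 2 update in column RHS: 23/3 − 0·(3/2) = 23/3.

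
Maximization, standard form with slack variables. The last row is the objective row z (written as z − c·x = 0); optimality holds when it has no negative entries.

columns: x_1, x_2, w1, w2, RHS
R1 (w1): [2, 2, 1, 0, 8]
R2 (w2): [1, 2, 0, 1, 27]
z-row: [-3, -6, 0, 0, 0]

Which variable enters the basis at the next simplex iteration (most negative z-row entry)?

Negative z-row entries: x_1: -3, x_2: -6.
The most negative is -6 in column x_2, so x_2 enters.

x_2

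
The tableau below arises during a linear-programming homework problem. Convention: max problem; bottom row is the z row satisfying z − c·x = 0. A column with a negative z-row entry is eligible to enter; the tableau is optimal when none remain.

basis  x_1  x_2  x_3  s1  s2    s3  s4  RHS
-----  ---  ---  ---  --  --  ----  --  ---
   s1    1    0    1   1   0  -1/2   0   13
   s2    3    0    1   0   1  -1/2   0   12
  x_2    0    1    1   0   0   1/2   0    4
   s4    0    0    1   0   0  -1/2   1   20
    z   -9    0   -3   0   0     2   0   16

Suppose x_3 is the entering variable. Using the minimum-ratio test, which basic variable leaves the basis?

x_2

Column x_3 entries and ratios — s1: 13/1 = 13; s2: 12/1 = 12; x_2: 4/1 = 4; s4: 20/1 = 20.
Smallest ratio is 4 in the row of x_2, so x_2 leaves.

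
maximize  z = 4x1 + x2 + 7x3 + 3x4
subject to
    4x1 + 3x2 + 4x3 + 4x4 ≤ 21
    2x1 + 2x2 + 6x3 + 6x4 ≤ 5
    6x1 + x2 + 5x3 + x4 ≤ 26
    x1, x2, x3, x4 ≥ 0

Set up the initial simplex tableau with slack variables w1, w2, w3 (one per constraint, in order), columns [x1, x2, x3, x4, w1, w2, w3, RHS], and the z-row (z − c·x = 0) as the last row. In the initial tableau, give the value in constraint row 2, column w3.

Slack w3 belongs to constraint 3; its column is the unit vector e_3, so the entry in row 2 is 0.

0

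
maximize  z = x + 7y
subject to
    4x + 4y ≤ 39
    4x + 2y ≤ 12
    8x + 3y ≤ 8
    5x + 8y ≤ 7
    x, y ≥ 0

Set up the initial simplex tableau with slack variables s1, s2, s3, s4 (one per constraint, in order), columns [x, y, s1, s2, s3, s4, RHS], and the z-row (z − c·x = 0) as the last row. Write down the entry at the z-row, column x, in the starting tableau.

The z-row carries the negated objective coefficients: the x entry is -1.

-1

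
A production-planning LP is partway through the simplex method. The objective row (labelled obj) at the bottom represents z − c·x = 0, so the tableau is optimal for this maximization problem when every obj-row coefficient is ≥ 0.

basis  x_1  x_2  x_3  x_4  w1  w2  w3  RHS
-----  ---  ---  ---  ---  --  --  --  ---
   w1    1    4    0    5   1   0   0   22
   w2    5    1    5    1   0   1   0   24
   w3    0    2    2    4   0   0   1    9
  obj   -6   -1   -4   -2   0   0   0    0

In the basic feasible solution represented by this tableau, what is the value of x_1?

0

x_1 is not in the basis, so in the current basic feasible solution x_1 = 0.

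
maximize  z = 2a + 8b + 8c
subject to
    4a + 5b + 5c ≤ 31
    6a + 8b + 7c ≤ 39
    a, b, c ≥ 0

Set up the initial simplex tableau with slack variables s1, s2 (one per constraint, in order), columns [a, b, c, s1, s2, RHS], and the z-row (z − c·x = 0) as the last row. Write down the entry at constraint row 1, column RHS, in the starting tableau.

31

The RHS of constraint 1 is b_1 = 31.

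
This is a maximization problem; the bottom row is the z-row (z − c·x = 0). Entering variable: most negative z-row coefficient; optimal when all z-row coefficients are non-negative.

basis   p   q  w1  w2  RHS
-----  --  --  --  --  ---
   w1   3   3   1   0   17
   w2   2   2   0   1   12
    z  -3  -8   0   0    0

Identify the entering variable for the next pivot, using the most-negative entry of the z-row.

Negative z-row entries: p: -3, q: -8.
The most negative is -8 in column q, so q enters.

q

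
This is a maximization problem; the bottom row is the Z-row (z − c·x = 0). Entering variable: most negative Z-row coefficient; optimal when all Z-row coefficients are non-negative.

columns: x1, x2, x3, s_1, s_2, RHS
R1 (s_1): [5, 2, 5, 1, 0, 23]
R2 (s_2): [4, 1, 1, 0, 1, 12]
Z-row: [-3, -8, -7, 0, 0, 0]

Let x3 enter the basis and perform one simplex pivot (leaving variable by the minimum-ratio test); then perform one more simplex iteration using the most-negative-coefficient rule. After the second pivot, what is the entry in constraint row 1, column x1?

Ratio test on column x3 — row 1: 23/5 = 23/5; row 2: 12/1 = 12. Minimum is 23/5 at row 1 (s_1 leaves); pivot element 5.
Divide row 1 by 5; eliminate column x3 from the other rows.
Second iteration: most negative Z-row entry is -26/5 in column x2, so x2 enters.
Ratio test on column x2 — row 1: (23/5)/(2/5) = 23/2; row 2: (37/5)/(3/5) = 37/3. Minimum is 23/2 at row 1 (x3 leaves); pivot element 2/5.
Divide row 1 by 2/5; eliminate column x2 from the other rows.
After both pivots, the entry at constraint row 1, column x1 is 5/2.

5/2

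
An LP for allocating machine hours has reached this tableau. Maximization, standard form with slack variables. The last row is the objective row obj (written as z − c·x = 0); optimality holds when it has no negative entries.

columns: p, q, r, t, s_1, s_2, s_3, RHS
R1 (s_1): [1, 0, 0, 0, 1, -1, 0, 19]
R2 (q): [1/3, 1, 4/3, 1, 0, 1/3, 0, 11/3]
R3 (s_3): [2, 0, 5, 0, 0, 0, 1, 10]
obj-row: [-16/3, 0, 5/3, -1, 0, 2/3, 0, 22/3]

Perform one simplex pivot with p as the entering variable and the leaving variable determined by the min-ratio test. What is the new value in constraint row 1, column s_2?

Ratio test on column p — row 1: 19/1 = 19; row 2: (11/3)/(1/3) = 11; row 3: 10/2 = 5. Minimum is 5 at row 3 (s_3 leaves); pivot element 2.
Divide row 3 by 2; eliminate column p from the other rows.
Row 1 update in column s_2: -1 − 1·0 = -1.

-1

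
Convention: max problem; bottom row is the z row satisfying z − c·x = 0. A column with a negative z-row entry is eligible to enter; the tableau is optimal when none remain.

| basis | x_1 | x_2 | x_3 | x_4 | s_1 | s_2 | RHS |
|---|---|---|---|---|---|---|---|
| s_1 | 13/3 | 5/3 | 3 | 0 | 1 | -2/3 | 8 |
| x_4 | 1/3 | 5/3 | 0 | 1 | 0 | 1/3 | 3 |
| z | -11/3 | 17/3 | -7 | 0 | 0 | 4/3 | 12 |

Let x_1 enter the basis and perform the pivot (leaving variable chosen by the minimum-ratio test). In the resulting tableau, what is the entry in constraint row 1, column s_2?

Ratio test on column x_1 — row 1: 8/(13/3) = 24/13; row 2: 3/(1/3) = 9. Minimum is 24/13 at row 1 (s_1 leaves); pivot element 13/3.
Divide row 1 by 13/3; eliminate column x_1 from the other rows.
In the new row 1, the s_2 entry is the old entry divided by the pivot: (-2/3)/(13/3) = -2/13.

-2/13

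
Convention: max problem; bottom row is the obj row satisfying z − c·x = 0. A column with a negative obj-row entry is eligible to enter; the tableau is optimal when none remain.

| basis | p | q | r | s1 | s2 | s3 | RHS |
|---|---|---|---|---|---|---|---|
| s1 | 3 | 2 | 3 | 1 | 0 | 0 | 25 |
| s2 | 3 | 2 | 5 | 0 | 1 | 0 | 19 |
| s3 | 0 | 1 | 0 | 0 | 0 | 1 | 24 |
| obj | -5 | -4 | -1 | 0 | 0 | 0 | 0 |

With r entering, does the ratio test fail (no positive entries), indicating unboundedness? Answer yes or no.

no

Column r has positive entries in row(s) 1, 2, so the ratio test bounds it — not unbounded.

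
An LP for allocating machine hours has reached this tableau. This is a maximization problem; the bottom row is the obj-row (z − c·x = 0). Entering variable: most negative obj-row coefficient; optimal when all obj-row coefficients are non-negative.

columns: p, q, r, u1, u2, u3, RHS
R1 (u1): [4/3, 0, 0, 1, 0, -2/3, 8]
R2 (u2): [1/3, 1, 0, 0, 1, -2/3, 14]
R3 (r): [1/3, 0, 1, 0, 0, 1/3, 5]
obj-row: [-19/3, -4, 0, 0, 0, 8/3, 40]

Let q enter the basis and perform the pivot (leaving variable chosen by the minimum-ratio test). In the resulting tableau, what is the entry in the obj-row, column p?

Ratio test on column q — row 1: entry 0 ≤ 0; row 2: 14/1 = 14; row 3: entry 0 ≤ 0. Minimum is 14 at row 2 (u2 leaves); pivot element 1.
Divide row 2 by 1; eliminate column q from the other rows.
obj-row update in column p: -19/3 − (-4)·(1/3) = -5.

-5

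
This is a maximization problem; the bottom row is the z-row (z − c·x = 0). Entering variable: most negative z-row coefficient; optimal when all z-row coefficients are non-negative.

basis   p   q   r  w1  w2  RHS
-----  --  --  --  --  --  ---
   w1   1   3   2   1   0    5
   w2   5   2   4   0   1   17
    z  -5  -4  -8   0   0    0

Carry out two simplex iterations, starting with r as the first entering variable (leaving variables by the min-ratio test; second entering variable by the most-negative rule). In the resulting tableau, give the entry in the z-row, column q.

20/3

Ratio test on column r — row 1: 5/2 = 5/2; row 2: 17/4 = 17/4. Minimum is 5/2 at row 1 (w1 leaves); pivot element 2.
Divide row 1 by 2; eliminate column r from the other rows.
Second iteration: most negative z-row entry is -1 in column p, so p enters.
Ratio test on column p — row 1: (5/2)/(1/2) = 5; row 2: 7/3 = 7/3. Minimum is 7/3 at row 2 (w2 leaves); pivot element 3.
Divide row 2 by 3; eliminate column p from the other rows.
After both pivots, the entry at the z-row, column q is 20/3.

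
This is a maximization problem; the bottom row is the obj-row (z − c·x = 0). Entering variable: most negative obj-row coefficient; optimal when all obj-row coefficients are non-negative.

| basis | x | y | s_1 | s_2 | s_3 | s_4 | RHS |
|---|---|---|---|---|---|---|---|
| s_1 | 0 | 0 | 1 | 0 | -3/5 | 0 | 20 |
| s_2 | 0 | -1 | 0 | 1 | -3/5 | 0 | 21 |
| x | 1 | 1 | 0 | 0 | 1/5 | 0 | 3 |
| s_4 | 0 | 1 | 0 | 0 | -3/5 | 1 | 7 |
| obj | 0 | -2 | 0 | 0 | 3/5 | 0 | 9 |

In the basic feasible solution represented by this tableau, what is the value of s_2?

s_2 is basic (row 2); its value is the RHS of that row, 21.

21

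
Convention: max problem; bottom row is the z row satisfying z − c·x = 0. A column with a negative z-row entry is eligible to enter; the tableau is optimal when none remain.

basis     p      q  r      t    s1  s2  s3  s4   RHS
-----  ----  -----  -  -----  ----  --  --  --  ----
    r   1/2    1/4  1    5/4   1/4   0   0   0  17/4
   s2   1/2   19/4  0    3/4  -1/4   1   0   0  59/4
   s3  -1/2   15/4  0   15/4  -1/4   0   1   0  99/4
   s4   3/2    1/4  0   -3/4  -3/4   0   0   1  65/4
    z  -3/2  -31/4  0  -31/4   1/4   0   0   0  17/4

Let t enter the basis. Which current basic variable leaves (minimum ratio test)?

Column t entries and ratios — r: (17/4)/(5/4) = 17/5; s2: (59/4)/(3/4) = 59/3; s3: (99/4)/(15/4) = 33/5; s4: -3/4 ≤ 0, skip.
Smallest ratio is 17/5 in the row of r, so r leaves.

r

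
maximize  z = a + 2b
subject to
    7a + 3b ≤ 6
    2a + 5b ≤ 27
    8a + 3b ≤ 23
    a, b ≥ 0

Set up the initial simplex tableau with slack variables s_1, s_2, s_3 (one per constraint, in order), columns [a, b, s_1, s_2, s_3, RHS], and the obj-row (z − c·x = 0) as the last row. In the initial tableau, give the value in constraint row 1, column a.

7

Constraint 1 has coefficient 7 on a.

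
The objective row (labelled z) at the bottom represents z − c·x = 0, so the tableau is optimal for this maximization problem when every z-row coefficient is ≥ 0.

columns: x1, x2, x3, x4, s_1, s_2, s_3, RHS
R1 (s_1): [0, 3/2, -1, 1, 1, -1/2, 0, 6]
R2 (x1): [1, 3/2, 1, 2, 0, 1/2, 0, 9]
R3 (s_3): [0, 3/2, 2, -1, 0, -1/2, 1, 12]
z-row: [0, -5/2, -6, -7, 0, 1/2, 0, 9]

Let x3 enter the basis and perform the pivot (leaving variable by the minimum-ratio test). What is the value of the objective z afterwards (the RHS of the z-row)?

45

Ratio test on column x3 — row 1: entry -1 ≤ 0; row 2: 9/1 = 9; row 3: 12/2 = 6. Minimum is 6 at row 3 (s_3 leaves); pivot element 2.
Pivot on row 3; the z-row RHS becomes 9 − (-6)·6 = 45.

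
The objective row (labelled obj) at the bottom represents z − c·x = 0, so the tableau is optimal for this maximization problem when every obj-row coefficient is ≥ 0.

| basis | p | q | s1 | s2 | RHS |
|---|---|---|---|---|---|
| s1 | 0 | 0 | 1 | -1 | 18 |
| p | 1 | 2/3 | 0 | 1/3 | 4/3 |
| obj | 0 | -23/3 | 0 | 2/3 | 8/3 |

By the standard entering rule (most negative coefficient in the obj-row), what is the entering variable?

Negative obj-row entries: q: -23/3.
The most negative is -23/3 in column q, so q enters.

q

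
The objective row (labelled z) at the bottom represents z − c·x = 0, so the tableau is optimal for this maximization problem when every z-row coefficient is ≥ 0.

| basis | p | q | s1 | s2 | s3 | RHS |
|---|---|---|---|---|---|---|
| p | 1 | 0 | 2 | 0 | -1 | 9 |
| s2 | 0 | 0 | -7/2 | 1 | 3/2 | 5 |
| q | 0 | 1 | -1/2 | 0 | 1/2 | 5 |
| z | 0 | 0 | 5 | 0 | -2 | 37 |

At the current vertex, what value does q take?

5

q is basic (row 3); its value is the RHS of that row, 5.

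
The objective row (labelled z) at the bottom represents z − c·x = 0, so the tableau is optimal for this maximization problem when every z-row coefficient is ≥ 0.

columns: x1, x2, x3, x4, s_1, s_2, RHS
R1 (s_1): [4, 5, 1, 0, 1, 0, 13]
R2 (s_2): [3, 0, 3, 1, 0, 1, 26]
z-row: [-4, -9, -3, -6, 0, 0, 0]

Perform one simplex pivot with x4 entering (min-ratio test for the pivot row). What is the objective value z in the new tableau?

156

Ratio test on column x4 — row 1: entry 0 ≤ 0; row 2: 26/1 = 26. Minimum is 26 at row 2 (s_2 leaves); pivot element 1.
Pivot on row 2; the z-row RHS becomes 0 − (-6)·26 = 156.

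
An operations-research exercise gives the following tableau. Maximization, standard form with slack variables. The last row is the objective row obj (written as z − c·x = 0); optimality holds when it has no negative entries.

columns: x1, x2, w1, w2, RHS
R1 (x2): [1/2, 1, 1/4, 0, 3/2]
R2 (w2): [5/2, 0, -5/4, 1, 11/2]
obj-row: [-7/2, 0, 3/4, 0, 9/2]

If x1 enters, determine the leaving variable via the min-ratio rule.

w2

Column x1 entries and ratios — x2: (3/2)/(1/2) = 3; w2: (11/2)/(5/2) = 11/5.
Smallest ratio is 11/5 in the row of w2, so w2 leaves.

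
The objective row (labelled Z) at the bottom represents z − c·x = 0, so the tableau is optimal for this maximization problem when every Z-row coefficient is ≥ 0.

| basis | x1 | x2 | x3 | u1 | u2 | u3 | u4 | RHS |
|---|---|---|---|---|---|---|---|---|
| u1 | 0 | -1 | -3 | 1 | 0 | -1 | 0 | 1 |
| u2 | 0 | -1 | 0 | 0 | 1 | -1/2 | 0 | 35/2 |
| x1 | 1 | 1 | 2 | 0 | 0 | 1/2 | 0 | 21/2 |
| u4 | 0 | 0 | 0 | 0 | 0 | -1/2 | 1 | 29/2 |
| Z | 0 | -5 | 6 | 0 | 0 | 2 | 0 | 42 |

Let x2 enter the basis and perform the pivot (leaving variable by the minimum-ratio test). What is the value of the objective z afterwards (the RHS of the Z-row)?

Ratio test on column x2 — row 1: entry -1 ≤ 0; row 2: entry -1 ≤ 0; row 3: (21/2)/1 = 21/2; row 4: entry 0 ≤ 0. Minimum is 21/2 at row 3 (x1 leaves); pivot element 1.
Pivot on row 3; the Z-row RHS becomes 42 − (-5)·(21/2) = 189/2.

189/2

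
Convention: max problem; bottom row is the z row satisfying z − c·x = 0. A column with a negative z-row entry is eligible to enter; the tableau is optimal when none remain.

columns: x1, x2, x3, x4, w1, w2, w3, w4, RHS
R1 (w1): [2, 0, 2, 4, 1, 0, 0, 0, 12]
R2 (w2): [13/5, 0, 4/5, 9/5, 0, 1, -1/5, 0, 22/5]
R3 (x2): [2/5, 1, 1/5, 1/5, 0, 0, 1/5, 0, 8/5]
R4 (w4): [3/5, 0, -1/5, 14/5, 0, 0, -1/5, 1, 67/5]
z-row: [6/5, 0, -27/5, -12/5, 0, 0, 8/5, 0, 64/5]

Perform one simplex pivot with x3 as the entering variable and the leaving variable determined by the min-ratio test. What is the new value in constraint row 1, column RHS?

Ratio test on column x3 — row 1: 12/2 = 6; row 2: (22/5)/(4/5) = 11/2; row 3: (8/5)/(1/5) = 8; row 4: entry -1/5 ≤ 0. Minimum is 11/2 at row 2 (w2 leaves); pivot element 4/5.
Divide row 2 by 4/5; eliminate column x3 from the other rows.
Row 1 update in column RHS: 12 − 2·(11/2) = 1.

1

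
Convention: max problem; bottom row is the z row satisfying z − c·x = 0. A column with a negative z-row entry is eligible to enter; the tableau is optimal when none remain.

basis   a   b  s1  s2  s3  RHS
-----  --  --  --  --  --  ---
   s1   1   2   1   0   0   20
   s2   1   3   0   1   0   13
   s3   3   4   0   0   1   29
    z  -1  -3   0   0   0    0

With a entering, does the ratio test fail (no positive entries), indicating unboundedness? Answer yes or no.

no

Column a has positive entries in row(s) 1, 2, 3, so the ratio test bounds it — not unbounded.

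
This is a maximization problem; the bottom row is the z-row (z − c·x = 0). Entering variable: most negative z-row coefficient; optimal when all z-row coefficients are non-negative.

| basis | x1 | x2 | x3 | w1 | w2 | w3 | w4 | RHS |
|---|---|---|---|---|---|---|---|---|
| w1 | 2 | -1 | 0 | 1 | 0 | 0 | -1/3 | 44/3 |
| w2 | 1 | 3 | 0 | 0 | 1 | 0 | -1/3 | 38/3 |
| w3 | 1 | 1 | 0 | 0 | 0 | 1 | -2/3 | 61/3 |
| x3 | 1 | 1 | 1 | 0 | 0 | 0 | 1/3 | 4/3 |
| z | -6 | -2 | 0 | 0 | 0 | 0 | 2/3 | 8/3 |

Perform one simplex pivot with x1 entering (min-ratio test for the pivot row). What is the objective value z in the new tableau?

Ratio test on column x1 — row 1: (44/3)/2 = 22/3; row 2: (38/3)/1 = 38/3; row 3: (61/3)/1 = 61/3; row 4: (4/3)/1 = 4/3. Minimum is 4/3 at row 4 (x3 leaves); pivot element 1.
Pivot on row 4; the z-row RHS becomes 8/3 − (-6)·(4/3) = 32/3.

32/3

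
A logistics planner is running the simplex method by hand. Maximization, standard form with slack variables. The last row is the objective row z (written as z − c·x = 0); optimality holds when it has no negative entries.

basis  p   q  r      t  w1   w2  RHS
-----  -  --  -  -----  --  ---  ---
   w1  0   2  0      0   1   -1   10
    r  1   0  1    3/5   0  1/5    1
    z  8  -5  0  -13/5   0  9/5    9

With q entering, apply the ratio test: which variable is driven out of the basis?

w1

Column q entries and ratios — w1: 10/2 = 5; r: 0 ≤ 0, skip.
Smallest ratio is 5 in the row of w1, so w1 leaves.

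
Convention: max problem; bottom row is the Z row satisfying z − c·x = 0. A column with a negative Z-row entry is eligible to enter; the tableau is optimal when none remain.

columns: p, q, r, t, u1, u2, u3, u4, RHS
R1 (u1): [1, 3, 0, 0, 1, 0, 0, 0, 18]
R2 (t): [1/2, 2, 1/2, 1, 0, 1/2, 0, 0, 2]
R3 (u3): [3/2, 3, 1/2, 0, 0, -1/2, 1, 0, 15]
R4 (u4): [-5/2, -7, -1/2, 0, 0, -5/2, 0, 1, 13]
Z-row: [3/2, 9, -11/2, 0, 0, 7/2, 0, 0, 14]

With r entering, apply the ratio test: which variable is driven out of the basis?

t

Column r entries and ratios — u1: 0 ≤ 0, skip; t: 2/(1/2) = 4; u3: 15/(1/2) = 30; u4: -1/2 ≤ 0, skip.
Smallest ratio is 4 in the row of t, so t leaves.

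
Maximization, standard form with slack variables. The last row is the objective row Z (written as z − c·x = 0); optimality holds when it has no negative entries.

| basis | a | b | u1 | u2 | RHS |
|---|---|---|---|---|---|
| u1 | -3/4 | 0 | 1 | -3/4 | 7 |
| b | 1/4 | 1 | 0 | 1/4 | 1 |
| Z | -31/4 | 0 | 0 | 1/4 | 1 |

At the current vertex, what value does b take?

1

b is basic (row 2); its value is the RHS of that row, 1.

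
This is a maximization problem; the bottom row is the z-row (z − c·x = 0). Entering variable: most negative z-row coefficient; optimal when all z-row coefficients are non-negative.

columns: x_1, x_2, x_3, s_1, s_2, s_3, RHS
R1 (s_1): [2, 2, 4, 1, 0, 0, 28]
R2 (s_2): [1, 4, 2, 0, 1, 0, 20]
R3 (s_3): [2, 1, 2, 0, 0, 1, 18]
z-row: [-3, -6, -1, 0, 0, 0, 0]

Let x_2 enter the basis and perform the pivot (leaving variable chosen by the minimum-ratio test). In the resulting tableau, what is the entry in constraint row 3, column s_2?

Ratio test on column x_2 — row 1: 28/2 = 14; row 2: 20/4 = 5; row 3: 18/1 = 18. Minimum is 5 at row 2 (s_2 leaves); pivot element 4.
Divide row 2 by 4; eliminate column x_2 from the other rows.
Row 3 update in column s_2: 0 − 1·(1/4) = -1/4.

-1/4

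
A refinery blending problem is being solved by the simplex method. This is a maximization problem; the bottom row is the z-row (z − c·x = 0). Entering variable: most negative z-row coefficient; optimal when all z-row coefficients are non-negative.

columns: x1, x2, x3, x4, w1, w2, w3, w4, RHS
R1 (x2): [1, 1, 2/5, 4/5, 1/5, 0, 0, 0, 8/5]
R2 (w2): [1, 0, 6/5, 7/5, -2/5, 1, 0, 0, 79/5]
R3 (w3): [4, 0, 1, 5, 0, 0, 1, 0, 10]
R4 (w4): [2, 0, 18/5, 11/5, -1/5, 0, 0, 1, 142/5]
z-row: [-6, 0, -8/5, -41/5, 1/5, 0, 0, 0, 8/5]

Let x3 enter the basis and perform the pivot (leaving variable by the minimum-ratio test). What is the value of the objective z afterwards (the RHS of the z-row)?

8

Ratio test on column x3 — row 1: (8/5)/(2/5) = 4; row 2: (79/5)/(6/5) = 79/6; row 3: 10/1 = 10; row 4: (142/5)/(18/5) = 71/9. Minimum is 4 at row 1 (x2 leaves); pivot element 2/5.
Pivot on row 1; the z-row RHS becomes 8/5 − (-8/5)·4 = 8.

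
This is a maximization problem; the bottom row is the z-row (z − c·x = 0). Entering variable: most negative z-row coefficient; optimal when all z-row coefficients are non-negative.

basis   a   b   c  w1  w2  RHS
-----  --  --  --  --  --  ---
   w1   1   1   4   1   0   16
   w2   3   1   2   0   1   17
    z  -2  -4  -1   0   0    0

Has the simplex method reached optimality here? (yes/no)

no

The z-row has a negative entry -4 in column b, so it is not optimal.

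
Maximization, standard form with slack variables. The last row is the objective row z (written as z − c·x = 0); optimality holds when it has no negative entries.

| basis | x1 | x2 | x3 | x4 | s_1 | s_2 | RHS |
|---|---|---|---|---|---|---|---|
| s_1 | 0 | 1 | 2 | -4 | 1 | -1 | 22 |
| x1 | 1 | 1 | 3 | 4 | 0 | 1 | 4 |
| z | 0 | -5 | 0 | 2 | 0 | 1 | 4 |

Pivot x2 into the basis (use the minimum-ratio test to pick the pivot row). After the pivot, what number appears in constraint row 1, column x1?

-1

Ratio test on column x2 — row 1: 22/1 = 22; row 2: 4/1 = 4. Minimum is 4 at row 2 (x1 leaves); pivot element 1.
Divide row 2 by 1; eliminate column x2 from the other rows.
Row 1 update in column x1: 0 − 1·1 = -1.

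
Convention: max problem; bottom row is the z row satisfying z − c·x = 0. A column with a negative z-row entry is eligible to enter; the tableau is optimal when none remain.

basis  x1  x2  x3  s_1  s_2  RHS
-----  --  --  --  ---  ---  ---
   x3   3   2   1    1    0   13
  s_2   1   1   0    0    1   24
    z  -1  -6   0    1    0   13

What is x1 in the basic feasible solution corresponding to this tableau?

0

x1 is not in the basis, so in the current basic feasible solution x1 = 0.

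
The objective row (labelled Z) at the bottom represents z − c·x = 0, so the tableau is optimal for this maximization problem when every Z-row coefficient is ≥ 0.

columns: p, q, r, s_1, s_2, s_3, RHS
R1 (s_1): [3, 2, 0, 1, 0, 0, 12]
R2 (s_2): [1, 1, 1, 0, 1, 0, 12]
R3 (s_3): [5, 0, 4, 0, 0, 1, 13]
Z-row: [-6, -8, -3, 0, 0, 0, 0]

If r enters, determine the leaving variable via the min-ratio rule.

Column r entries and ratios — s_1: 0 ≤ 0, skip; s_2: 12/1 = 12; s_3: 13/4 = 13/4.
Smallest ratio is 13/4 in the row of s_3, so s_3 leaves.

s_3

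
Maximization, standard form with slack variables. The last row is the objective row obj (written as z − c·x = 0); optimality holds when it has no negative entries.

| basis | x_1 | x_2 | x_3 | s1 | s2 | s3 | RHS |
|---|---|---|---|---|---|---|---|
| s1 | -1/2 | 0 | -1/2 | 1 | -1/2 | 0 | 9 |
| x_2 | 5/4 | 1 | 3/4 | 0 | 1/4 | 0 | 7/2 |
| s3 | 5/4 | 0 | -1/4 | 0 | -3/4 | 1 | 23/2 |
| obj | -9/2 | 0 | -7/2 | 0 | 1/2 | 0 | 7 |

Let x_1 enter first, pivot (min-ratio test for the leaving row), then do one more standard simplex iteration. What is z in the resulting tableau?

Ratio test on column x_1 — row 1: entry -1/2 ≤ 0; row 2: (7/2)/(5/4) = 14/5; row 3: (23/2)/(5/4) = 46/5. Minimum is 14/5 at row 2 (x_2 leaves); pivot element 5/4.
Pivot on row 2; the obj-row RHS becomes 7 − (-9/2)·(14/5) = 98/5.
Next entering variable (most negative obj-row entry -4/5): x_3.
Ratio test on column x_3 — row 1: entry -1/5 ≤ 0; row 2: (14/5)/(3/5) = 14/3; row 3: entry -1 ≤ 0. Minimum is 14/3 at row 2 (x_1 leaves); pivot element 3/5.
After the second pivot the obj-row RHS is 98/5 − (-4/5)·(14/3) = 70/3.

70/3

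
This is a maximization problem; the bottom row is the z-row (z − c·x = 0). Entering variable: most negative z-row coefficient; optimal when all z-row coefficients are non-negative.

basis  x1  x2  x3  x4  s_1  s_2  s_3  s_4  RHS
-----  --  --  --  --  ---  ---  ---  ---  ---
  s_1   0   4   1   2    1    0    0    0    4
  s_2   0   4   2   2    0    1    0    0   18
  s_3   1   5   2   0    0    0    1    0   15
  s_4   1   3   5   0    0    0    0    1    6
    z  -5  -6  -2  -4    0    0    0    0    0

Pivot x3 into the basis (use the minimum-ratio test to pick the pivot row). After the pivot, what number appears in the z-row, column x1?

Ratio test on column x3 — row 1: 4/1 = 4; row 2: 18/2 = 9; row 3: 15/2 = 15/2; row 4: 6/5 = 6/5. Minimum is 6/5 at row 4 (s_4 leaves); pivot element 5.
Divide row 4 by 5; eliminate column x3 from the other rows.
z-row update in column x1: -5 − (-2)·(1/5) = -23/5.

-23/5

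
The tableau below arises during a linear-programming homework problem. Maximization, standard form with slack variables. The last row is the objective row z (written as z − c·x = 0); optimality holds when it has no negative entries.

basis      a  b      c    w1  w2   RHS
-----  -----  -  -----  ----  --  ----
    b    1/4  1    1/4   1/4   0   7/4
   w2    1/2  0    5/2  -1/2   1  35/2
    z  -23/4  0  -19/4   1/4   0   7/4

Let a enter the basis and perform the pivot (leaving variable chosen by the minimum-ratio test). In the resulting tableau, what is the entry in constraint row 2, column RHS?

Ratio test on column a — row 1: (7/4)/(1/4) = 7; row 2: (35/2)/(1/2) = 35. Minimum is 7 at row 1 (b leaves); pivot element 1/4.
Divide row 1 by 1/4; eliminate column a from the other rows.
Row 2 update in column RHS: 35/2 − (1/2)·7 = 14.

14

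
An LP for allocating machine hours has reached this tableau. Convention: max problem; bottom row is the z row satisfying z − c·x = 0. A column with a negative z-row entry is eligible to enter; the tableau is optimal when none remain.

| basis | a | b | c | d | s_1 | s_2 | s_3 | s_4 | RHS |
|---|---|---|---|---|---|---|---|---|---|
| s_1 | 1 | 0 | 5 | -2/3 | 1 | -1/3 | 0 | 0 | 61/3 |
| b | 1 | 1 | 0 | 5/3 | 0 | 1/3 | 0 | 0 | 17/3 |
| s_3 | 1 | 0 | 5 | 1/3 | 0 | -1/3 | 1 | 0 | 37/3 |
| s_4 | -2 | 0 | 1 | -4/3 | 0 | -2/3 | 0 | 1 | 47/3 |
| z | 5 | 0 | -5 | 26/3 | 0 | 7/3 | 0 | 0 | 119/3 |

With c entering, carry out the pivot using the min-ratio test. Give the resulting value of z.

Ratio test on column c — row 1: (61/3)/5 = 61/15; row 2: entry 0 ≤ 0; row 3: (37/3)/5 = 37/15; row 4: (47/3)/1 = 47/3. Minimum is 37/15 at row 3 (s_3 leaves); pivot element 5.
Pivot on row 3; the z-row RHS becomes 119/3 − (-5)·(37/15) = 52.

52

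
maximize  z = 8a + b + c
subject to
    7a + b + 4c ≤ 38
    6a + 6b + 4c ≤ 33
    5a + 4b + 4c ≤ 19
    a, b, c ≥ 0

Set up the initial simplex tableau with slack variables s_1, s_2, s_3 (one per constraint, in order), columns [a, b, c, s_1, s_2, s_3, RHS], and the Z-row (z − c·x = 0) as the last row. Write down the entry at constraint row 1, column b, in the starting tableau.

Constraint 1 has coefficient 1 on b.

1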